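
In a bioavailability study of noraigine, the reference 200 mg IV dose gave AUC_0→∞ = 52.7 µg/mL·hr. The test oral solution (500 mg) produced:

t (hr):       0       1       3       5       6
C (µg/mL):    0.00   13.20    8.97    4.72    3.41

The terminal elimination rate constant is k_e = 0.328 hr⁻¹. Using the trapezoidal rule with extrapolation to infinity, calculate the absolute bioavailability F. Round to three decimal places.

F = 0.432

Trapezoidal AUC_0→6 (oral solution):
  [0→1]: (0.00+13.20)/2 × 1 = 6.6
  [1→3]: (13.20+8.97)/2 × 2 = 22.17
  [3→5]: (8.97+4.72)/2 × 2 = 13.69
  [5→6]: (4.72+3.41)/2 × 1 = 4.065
  Sum = 46.525 µg/mL·hr
Tail: C_last/k_e = 3.41/0.328 = 10.396
AUC_0→∞ (oral solution) = 46.525 + 10.396 = 56.921 µg/mL·hr
F = (AUC_ev/D_ev)/(AUC_iv/D_iv) = (56.921/500)/(52.7/200) = 0.113842/0.2635 = 0.4320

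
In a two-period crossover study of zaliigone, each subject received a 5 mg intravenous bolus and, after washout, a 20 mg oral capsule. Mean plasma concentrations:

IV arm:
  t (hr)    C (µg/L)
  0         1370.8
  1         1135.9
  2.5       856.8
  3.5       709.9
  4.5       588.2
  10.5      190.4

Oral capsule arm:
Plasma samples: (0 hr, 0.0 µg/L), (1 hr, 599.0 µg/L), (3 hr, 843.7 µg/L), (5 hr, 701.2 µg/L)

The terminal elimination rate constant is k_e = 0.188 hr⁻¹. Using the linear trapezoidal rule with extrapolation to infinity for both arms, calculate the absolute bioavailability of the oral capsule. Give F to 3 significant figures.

F = 0.233

Trapezoidal AUC_0→10.5 (IV):
  [0→1]: (1370.8+1135.9)/2 × 1 = 1253.35
  [1→2.5]: (1135.9+856.8)/2 × 1.5 = 1494.525
  [2.5→3.5]: (856.8+709.9)/2 × 1 = 783.35
  [3.5→4.5]: (709.9+588.2)/2 × 1 = 649.05
  [4.5→10.5]: (588.2+190.4)/2 × 6 = 2335.8
  Sum = 6516.075 µg/L·hr
IV tail: 190.4/0.188 = 1012.766; AUC_iv,0→∞ = 6516.075 + 1012.766 = 7528.841 µg/L·hr
Trapezoidal AUC_0→5 (oral capsule):
  [0→1]: (0.0+599.0)/2 × 1 = 299.5
  [1→3]: (599.0+843.7)/2 × 2 = 1442.7
  [3→5]: (843.7+701.2)/2 × 2 = 1544.9
  Sum = 3287.1 µg/L·hr
oral capsule tail: 701.2/0.188 = 3729.787; AUC_ev,0→∞ = 3287.1 + 3729.787 = 7016.887 µg/L·hr
F = (AUC_ev/D_ev)/(AUC_iv/D_iv) = (7016.887/20)/(7528.841/5) = 350.84435/1505.7682 = 0.2330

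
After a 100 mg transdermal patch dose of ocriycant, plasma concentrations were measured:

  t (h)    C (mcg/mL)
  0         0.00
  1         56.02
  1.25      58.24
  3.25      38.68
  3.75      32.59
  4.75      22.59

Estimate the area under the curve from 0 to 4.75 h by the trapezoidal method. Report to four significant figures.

Trapezoidal AUC_0→4.75:
  [0→1]: (0.00+56.02)/2 × 1 = 28.01
  [1→1.25]: (56.02+58.24)/2 × 0.25 = 14.2825
  [1.25→3.25]: (58.24+38.68)/2 × 2 = 96.92
  [3.25→3.75]: (38.68+32.59)/2 × 0.5 = 17.8175
  [3.75→4.75]: (32.59+22.59)/2 × 1 = 27.59
  Sum = 184.62 mcg/mL·h

AUC = 184.6 mcg/mL·h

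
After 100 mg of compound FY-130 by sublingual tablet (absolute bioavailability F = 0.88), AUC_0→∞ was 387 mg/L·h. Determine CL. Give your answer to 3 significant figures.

CL = F × Dose / AUC_0→∞
   = 0.88 × 100 / 387 = 0.22739 L/h

CL = 0.227 L/h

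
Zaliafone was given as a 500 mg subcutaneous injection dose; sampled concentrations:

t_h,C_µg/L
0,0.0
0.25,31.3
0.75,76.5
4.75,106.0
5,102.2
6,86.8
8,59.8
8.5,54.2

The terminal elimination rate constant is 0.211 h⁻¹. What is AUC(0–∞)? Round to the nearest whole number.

Trapezoidal AUC_0→8.5:
  [0→0.25]: (0.0+31.3)/2 × 0.25 = 3.9125
  [0.25→0.75]: (31.3+76.5)/2 × 0.5 = 26.95
  [0.75→4.75]: (76.5+106.0)/2 × 4 = 365.0
  [4.75→5]: (106.0+102.2)/2 × 0.25 = 26.025
  [5→6]: (102.2+86.8)/2 × 1 = 94.5
  [6→8]: (86.8+59.8)/2 × 2 = 146.6
  [8→8.5]: (59.8+54.2)/2 × 0.5 = 28.5
  Sum = 691.4875 µg/L·h
Extrapolated tail: C_last / k_e = 54.2 / 0.211 = 256.872
AUC_0→∞ = 691.4875 + 256.872 = 948.3595 µg/L·h

AUC = 948 µg/L·h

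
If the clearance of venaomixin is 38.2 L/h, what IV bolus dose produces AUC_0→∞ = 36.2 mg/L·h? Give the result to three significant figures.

Dose_iv = CL × AUC_0→∞
     = 38.2 × 36.2 = 1382.84 mg

Dose = 1380 mg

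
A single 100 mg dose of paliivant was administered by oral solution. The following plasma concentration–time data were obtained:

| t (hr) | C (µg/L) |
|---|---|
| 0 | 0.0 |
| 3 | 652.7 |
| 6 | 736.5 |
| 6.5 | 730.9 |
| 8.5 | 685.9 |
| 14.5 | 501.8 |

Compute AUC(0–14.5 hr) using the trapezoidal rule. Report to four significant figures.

Trapezoidal AUC_0→14.5:
  [0→3]: (0.0+652.7)/2 × 3 = 979.05
  [3→6]: (652.7+736.5)/2 × 3 = 2083.8
  [6→6.5]: (736.5+730.9)/2 × 0.5 = 366.85
  [6.5→8.5]: (730.9+685.9)/2 × 2 = 1416.8
  [8.5→14.5]: (685.9+501.8)/2 × 6 = 3563.1
  Sum = 8409.6 µg/L·hr

AUC = 8410 µg/L·hr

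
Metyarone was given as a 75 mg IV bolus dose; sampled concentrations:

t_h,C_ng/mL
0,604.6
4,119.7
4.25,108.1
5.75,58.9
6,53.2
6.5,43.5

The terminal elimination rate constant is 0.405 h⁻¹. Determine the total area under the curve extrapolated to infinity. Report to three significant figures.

Trapezoidal AUC_0→6.5:
  [0→4]: (604.6+119.7)/2 × 4 = 1448.6
  [4→4.25]: (119.7+108.1)/2 × 0.25 = 28.475
  [4.25→5.75]: (108.1+58.9)/2 × 1.5 = 125.25
  [5.75→6]: (58.9+53.2)/2 × 0.25 = 14.0125
  [6→6.5]: (53.2+43.5)/2 × 0.5 = 24.175
  Sum = 1640.5125 ng/mL·h
Extrapolated tail: C_last / k_e = 43.5 / 0.405 = 107.407
AUC_0→∞ = 1640.5125 + 107.407 = 1747.9195 ng/mL·h

AUC = 1750 ng/mL·h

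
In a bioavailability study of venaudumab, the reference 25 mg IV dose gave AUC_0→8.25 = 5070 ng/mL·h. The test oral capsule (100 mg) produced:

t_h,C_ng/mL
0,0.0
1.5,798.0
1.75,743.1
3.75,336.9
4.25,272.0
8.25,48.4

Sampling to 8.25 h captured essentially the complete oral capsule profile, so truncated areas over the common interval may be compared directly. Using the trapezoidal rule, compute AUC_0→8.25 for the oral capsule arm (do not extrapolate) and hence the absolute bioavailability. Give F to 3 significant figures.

F = 0.131

Trapezoidal AUC_0→8.25 (oral capsule):
  [0→1.5]: (0.0+798.0)/2 × 1.5 = 598.5
  [1.5→1.75]: (798.0+743.1)/2 × 0.25 = 192.6375
  [1.75→3.75]: (743.1+336.9)/2 × 2 = 1080.0
  [3.75→4.25]: (336.9+272.0)/2 × 0.5 = 152.225
  [4.25→8.25]: (272.0+48.4)/2 × 4 = 640.8
  Sum = 2664.1625 ng/mL·h
F = (AUC_ev/D_ev)/(AUC_iv/D_iv) = (2664.1625/100)/(5070/25) = 26.641625/202.8 = 0.1314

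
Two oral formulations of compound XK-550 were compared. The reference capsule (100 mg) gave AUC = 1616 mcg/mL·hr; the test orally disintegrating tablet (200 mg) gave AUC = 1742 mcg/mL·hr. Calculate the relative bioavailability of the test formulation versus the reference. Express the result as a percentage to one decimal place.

F_rel = 53.9%

F_rel = (AUC_test/D_test) / (AUC_ref/D_ref)
      = (1742/200) / (1616/100)
      = 8.71 / 16.16 = 0.5390 = 53.90%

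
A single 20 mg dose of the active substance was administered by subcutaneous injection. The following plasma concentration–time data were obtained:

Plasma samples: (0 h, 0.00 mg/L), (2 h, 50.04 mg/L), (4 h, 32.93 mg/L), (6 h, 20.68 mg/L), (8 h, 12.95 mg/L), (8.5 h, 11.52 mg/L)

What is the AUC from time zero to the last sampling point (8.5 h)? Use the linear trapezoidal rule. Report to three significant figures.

AUC = 226 mg/L·h

Trapezoidal AUC_0→8.5:
  [0→2]: (0.00+50.04)/2 × 2 = 50.04
  [2→4]: (50.04+32.93)/2 × 2 = 82.97
  [4→6]: (32.93+20.68)/2 × 2 = 53.61
  [6→8]: (20.68+12.95)/2 × 2 = 33.63
  [8→8.5]: (12.95+11.52)/2 × 0.5 = 6.1175
  Sum = 226.3675 mg/L·h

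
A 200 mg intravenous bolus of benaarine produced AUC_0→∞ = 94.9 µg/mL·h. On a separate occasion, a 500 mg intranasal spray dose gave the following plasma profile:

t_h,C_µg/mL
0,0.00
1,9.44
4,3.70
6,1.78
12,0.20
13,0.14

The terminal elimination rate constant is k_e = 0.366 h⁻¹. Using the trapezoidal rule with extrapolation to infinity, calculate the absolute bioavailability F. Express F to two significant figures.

F = 0.15

Trapezoidal AUC_0→13 (intranasal spray):
  [0→1]: (0.00+9.44)/2 × 1 = 4.72
  [1→4]: (9.44+3.70)/2 × 3 = 19.71
  [4→6]: (3.70+1.78)/2 × 2 = 5.48
  [6→12]: (1.78+0.20)/2 × 6 = 5.94
  [12→13]: (0.20+0.14)/2 × 1 = 0.17
  Sum = 36.02 µg/mL·h
Tail: C_last/k_e = 0.14/0.366 = 0.383
AUC_0→∞ (intranasal spray) = 36.02 + 0.383 = 36.403 µg/mL·h
F = (AUC_ev/D_ev)/(AUC_iv/D_iv) = (36.403/500)/(94.9/200) = 0.072806/0.4745 = 0.1534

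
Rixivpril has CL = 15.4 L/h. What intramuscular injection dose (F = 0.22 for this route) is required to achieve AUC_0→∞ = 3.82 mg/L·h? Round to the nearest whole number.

Dose = 267 mg

Dose = CL × AUC_0→∞ / F
     = 15.4 × 3.82 / 0.22 = 267.4 mg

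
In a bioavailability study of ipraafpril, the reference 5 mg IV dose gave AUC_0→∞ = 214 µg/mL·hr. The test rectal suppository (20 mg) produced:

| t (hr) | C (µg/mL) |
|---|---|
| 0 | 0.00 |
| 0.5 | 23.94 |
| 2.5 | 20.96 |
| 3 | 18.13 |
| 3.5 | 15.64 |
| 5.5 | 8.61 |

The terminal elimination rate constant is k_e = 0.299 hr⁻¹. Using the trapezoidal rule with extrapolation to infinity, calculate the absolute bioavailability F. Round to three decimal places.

F = 0.143

Trapezoidal AUC_0→5.5 (rectal suppository):
  [0→0.5]: (0.00+23.94)/2 × 0.5 = 5.985
  [0.5→2.5]: (23.94+20.96)/2 × 2 = 44.9
  [2.5→3]: (20.96+18.13)/2 × 0.5 = 9.7725
  [3→3.5]: (18.13+15.64)/2 × 0.5 = 8.4425
  [3.5→5.5]: (15.64+8.61)/2 × 2 = 24.25
  Sum = 93.35 µg/mL·hr
Tail: C_last/k_e = 8.61/0.299 = 28.796
AUC_0→∞ (rectal suppository) = 93.35 + 28.796 = 122.146 µg/mL·hr
F = (AUC_ev/D_ev)/(AUC_iv/D_iv) = (122.146/20)/(214/5) = 6.1073/42.8 = 0.1427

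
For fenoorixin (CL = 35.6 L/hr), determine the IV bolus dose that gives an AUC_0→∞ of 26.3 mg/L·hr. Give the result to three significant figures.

Dose = 936 mg

Dose_iv = CL × AUC_0→∞
     = 35.6 × 26.3 = 936.28 mg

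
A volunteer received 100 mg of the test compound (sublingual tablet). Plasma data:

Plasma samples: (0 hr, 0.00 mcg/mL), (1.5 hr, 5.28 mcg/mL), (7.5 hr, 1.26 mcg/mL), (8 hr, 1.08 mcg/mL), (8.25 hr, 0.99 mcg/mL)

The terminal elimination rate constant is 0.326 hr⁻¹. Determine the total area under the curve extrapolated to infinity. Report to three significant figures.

Trapezoidal AUC_0→8.25:
  [0→1.5]: (0.00+5.28)/2 × 1.5 = 3.96
  [1.5→7.5]: (5.28+1.26)/2 × 6 = 19.62
  [7.5→8]: (1.26+1.08)/2 × 0.5 = 0.585
  [8→8.25]: (1.08+0.99)/2 × 0.25 = 0.25875
  Sum = 24.42375 mcg/mL·hr
Extrapolated tail: C_last / k_e = 0.99 / 0.326 = 3.037
AUC_0→∞ = 24.42375 + 3.037 = 27.46075 mcg/mL·hr

AUC = 27.5 mcg/mL·hr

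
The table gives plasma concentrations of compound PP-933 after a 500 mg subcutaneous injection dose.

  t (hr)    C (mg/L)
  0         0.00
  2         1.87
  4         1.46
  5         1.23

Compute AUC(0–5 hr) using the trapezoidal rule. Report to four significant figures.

Trapezoidal AUC_0→5:
  [0→2]: (0.00+1.87)/2 × 2 = 1.87
  [2→4]: (1.87+1.46)/2 × 2 = 3.33
  [4→5]: (1.46+1.23)/2 × 1 = 1.345
  Sum = 6.545 mg/L·hr

AUC = 6.545 mg/L·hr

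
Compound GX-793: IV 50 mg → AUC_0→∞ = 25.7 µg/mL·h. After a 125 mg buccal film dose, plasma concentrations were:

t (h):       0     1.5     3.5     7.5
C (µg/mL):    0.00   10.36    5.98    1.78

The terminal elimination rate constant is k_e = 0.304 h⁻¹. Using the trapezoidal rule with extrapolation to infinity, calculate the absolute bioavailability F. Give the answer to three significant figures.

Trapezoidal AUC_0→7.5 (buccal film):
  [0→1.5]: (0.00+10.36)/2 × 1.5 = 7.77
  [1.5→3.5]: (10.36+5.98)/2 × 2 = 16.34
  [3.5→7.5]: (5.98+1.78)/2 × 4 = 15.52
  Sum = 39.63 µg/mL·h
Tail: C_last/k_e = 1.78/0.304 = 5.855
AUC_0→∞ (buccal film) = 39.63 + 5.855 = 45.485 µg/mL·h
F = (AUC_ev/D_ev)/(AUC_iv/D_iv) = (45.485/125)/(25.7/50) = 0.36388/0.514 = 0.7079

F = 0.708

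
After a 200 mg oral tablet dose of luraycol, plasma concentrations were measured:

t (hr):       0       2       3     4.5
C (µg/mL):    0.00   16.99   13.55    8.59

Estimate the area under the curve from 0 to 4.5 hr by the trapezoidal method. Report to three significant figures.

AUC = 48.9 µg/mL·hr

Trapezoidal AUC_0→4.5:
  [0→2]: (0.00+16.99)/2 × 2 = 16.99
  [2→3]: (16.99+13.55)/2 × 1 = 15.27
  [3→4.5]: (13.55+8.59)/2 × 1.5 = 16.605
  Sum = 48.865 µg/mL·hr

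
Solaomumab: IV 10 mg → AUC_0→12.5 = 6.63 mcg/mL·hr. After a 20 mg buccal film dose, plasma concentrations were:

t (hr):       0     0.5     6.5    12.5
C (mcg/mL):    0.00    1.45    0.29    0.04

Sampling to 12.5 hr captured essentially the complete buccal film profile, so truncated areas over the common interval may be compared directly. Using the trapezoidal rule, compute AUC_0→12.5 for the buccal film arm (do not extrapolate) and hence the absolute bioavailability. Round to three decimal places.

Trapezoidal AUC_0→12.5 (buccal film):
  [0→0.5]: (0.00+1.45)/2 × 0.5 = 0.3625
  [0.5→6.5]: (1.45+0.29)/2 × 6 = 5.22
  [6.5→12.5]: (0.29+0.04)/2 × 6 = 0.99
  Sum = 6.5725 mcg/mL·hr
F = (AUC_ev/D_ev)/(AUC_iv/D_iv) = (6.5725/20)/(6.63/10) = 0.328625/0.663 = 0.4957

F = 0.496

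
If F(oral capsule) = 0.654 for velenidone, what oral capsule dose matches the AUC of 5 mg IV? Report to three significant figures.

D_oral = 7.65 mg

For equal systemic exposure: F × D_ev = D_iv
D_ev = D_iv / F = 5 / 0.654 = 7.64526 mg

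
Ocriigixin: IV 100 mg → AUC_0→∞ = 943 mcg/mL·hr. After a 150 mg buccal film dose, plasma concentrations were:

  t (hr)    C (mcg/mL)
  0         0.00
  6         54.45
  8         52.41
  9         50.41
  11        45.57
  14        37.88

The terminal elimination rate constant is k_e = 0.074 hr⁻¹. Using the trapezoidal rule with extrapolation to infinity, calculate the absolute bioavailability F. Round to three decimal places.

F = 0.746

Trapezoidal AUC_0→14 (buccal film):
  [0→6]: (0.00+54.45)/2 × 6 = 163.35
  [6→8]: (54.45+52.41)/2 × 2 = 106.86
  [8→9]: (52.41+50.41)/2 × 1 = 51.41
  [9→11]: (50.41+45.57)/2 × 2 = 95.98
  [11→14]: (45.57+37.88)/2 × 3 = 125.175
  Sum = 542.775 mcg/mL·hr
Tail: C_last/k_e = 37.88/0.074 = 511.892
AUC_0→∞ (buccal film) = 542.775 + 511.892 = 1054.667 mcg/mL·hr
F = (AUC_ev/D_ev)/(AUC_iv/D_iv) = (1054.667/150)/(943/100) = 7.03111/9.43 = 0.7456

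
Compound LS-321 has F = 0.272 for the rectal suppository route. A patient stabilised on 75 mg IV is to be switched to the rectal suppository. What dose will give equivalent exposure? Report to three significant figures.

D_rectal = 276 mg

For equal systemic exposure: F × D_ev = D_iv
D_ev = D_iv / F = 75 / 0.272 = 275.735 mg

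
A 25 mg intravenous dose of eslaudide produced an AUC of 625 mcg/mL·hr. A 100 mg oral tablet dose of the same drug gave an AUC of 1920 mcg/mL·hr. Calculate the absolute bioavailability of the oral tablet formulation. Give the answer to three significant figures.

F = 0.768

F = (AUC_ev / D_ev) / (AUC_iv / D_iv)
  = (1920/100) / (625/25)
  = 19.2 / 25 = 0.7680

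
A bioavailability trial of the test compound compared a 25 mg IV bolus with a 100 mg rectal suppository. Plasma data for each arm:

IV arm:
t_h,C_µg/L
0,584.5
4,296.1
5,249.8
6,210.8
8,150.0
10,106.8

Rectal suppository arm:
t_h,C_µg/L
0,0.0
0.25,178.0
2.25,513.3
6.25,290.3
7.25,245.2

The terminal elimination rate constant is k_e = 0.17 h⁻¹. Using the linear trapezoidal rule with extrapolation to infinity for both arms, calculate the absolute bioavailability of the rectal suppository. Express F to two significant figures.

Trapezoidal AUC_0→10 (IV):
  [0→4]: (584.5+296.1)/2 × 4 = 1761.2
  [4→5]: (296.1+249.8)/2 × 1 = 272.95
  [5→6]: (249.8+210.8)/2 × 1 = 230.3
  [6→8]: (210.8+150.0)/2 × 2 = 360.8
  [8→10]: (150.0+106.8)/2 × 2 = 256.8
  Sum = 2882.05 µg/L·h
IV tail: 106.8/0.17 = 628.235; AUC_iv,0→∞ = 2882.05 + 628.235 = 3510.285 µg/L·h
Trapezoidal AUC_0→7.25 (rectal suppository):
  [0→0.25]: (0.0+178.0)/2 × 0.25 = 22.25
  [0.25→2.25]: (178.0+513.3)/2 × 2 = 691.3
  [2.25→6.25]: (513.3+290.3)/2 × 4 = 1607.2
  [6.25→7.25]: (290.3+245.2)/2 × 1 = 267.75
  Sum = 2588.5 µg/L·h
rectal suppository tail: 245.2/0.17 = 1442.353; AUC_ev,0→∞ = 2588.5 + 1442.353 = 4030.853 µg/L·h
F = (AUC_ev/D_ev)/(AUC_iv/D_iv) = (4030.853/100)/(3510.285/25) = 40.30853/140.4114 = 0.2871

F = 0.29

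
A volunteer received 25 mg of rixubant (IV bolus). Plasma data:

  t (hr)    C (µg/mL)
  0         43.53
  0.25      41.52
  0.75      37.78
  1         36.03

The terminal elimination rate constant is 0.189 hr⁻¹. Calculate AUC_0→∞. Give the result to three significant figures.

AUC = 230 µg/mL·hr

Trapezoidal AUC_0→1:
  [0→0.25]: (43.53+41.52)/2 × 0.25 = 10.63125
  [0.25→0.75]: (41.52+37.78)/2 × 0.5 = 19.825
  [0.75→1]: (37.78+36.03)/2 × 0.25 = 9.22625
  Sum = 39.6825 µg/mL·hr
Extrapolated tail: C_last / k_e = 36.03 / 0.189 = 190.635
AUC_0→∞ = 39.6825 + 190.635 = 230.3175 µg/mL·hr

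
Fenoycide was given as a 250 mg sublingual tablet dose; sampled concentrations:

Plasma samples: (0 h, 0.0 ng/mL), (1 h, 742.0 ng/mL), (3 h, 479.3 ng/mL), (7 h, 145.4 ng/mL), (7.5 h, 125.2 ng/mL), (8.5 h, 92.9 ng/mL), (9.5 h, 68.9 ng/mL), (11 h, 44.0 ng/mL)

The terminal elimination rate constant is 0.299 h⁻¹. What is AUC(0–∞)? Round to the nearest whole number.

AUC = 3331 ng/mL·h

Trapezoidal AUC_0→11:
  [0→1]: (0.0+742.0)/2 × 1 = 371.0
  [1→3]: (742.0+479.3)/2 × 2 = 1221.3
  [3→7]: (479.3+145.4)/2 × 4 = 1249.4
  [7→7.5]: (145.4+125.2)/2 × 0.5 = 67.65
  [7.5→8.5]: (125.2+92.9)/2 × 1 = 109.05
  [8.5→9.5]: (92.9+68.9)/2 × 1 = 80.9
  [9.5→11]: (68.9+44.0)/2 × 1.5 = 84.675
  Sum = 3183.975 ng/mL·h
Extrapolated tail: C_last / k_e = 44.0 / 0.299 = 147.157
AUC_0→∞ = 3183.975 + 147.157 = 3331.132 ng/mL·h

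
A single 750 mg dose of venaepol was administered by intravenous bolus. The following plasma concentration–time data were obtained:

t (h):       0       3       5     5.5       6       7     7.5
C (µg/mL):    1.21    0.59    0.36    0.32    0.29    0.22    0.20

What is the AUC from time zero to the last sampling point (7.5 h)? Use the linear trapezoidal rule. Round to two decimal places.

Trapezoidal AUC_0→7.5:
  [0→3]: (1.21+0.59)/2 × 3 = 2.7
  [3→5]: (0.59+0.36)/2 × 2 = 0.95
  [5→5.5]: (0.36+0.32)/2 × 0.5 = 0.17
  [5.5→6]: (0.32+0.29)/2 × 0.5 = 0.1525
  [6→7]: (0.29+0.22)/2 × 1 = 0.255
  [7→7.5]: (0.22+0.20)/2 × 0.5 = 0.105
  Sum = 4.3325 µg/mL·h

AUC = 4.33 µg/mL·h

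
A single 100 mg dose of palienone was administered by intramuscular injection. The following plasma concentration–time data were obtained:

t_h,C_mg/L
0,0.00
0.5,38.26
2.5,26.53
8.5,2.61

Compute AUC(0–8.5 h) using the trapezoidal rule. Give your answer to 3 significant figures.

Trapezoidal AUC_0→8.5:
  [0→0.5]: (0.00+38.26)/2 × 0.5 = 9.565
  [0.5→2.5]: (38.26+26.53)/2 × 2 = 64.79
  [2.5→8.5]: (26.53+2.61)/2 × 6 = 87.42
  Sum = 161.775 mg/L·h

AUC = 162 mg/L·h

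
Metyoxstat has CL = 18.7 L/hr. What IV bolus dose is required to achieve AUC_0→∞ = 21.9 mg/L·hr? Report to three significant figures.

Dose = 410 mg

Dose_iv = CL × AUC_0→∞
     = 18.7 × 21.9 = 409.53 mg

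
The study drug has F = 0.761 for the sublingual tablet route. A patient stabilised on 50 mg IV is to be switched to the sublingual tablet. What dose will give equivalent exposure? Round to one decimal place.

For equal systemic exposure: F × D_ev = D_iv
D_ev = D_iv / F = 50 / 0.761 = 65.703 mg

D_sublingual = 65.7 mg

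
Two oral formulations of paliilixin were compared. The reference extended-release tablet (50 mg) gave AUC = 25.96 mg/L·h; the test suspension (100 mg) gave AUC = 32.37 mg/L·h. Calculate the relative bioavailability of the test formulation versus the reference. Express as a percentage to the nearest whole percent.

F_rel = (AUC_test/D_test) / (AUC_ref/D_ref)
      = (32.37/100) / (25.96/50)
      = 0.3237 / 0.5192 = 0.6235 = 62.35%

F_rel = 62%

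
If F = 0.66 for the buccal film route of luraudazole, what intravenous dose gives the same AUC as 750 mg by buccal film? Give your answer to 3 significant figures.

Systemic exposure from an extravascular dose = F × D_ev, so the equivalent IV dose is F × D_ev.
D_iv = F × D_ev = 0.66 × 750 = 495 mg

D_iv = 495 mg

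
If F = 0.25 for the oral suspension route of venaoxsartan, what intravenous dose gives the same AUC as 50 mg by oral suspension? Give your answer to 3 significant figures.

D_iv = 12.5 mg

Systemic exposure from an extravascular dose = F × D_ev, so the equivalent IV dose is F × D_ev.
D_iv = F × D_ev = 0.25 × 50 = 12.5 mg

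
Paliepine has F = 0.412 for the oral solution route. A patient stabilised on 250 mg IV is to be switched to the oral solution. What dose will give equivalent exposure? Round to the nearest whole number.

D_oral = 607 mg

For equal systemic exposure: F × D_ev = D_iv
D_ev = D_iv / F = 250 / 0.412 = 606.796 mg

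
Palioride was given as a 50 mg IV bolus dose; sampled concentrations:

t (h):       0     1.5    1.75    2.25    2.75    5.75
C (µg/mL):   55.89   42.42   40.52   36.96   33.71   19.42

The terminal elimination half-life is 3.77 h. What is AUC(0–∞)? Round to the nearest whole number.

AUC = 306 µg/mL·h

Trapezoidal AUC_0→5.75:
  [0→1.5]: (55.89+42.42)/2 × 1.5 = 73.7325
  [1.5→1.75]: (42.42+40.52)/2 × 0.25 = 10.3675
  [1.75→2.25]: (40.52+36.96)/2 × 0.5 = 19.37
  [2.25→2.75]: (36.96+33.71)/2 × 0.5 = 17.6675
  [2.75→5.75]: (33.71+19.42)/2 × 3 = 79.695
  Sum = 200.8325 µg/mL·h
k_e = ln2 / t½ = 0.693147 / 3.77 = 0.1839 h^-1
Extrapolated tail: C_last / k_e = 19.42 / 0.1839 = 105.601
AUC_0→∞ = 200.8325 + 105.601 = 306.4335 µg/mL·h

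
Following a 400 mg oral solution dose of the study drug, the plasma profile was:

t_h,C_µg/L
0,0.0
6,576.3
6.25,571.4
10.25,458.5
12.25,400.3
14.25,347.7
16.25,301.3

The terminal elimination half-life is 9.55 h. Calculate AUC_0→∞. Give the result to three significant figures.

Trapezoidal AUC_0→16.25:
  [0→6]: (0.0+576.3)/2 × 6 = 1728.9
  [6→6.25]: (576.3+571.4)/2 × 0.25 = 143.4625
  [6.25→10.25]: (571.4+458.5)/2 × 4 = 2059.8
  [10.25→12.25]: (458.5+400.3)/2 × 2 = 858.8
  [12.25→14.25]: (400.3+347.7)/2 × 2 = 748.0
  [14.25→16.25]: (347.7+301.3)/2 × 2 = 649.0
  Sum = 6187.9625 µg/L·h
k_e = ln2 / t½ = 0.693147 / 9.55 = 0.0726 h^-1
Extrapolated tail: C_last / k_e = 301.3 / 0.0726 = 4150.138
AUC_0→∞ = 6187.9625 + 4150.138 = 10338.1005 µg/L·h

AUC = 10300 µg/L·h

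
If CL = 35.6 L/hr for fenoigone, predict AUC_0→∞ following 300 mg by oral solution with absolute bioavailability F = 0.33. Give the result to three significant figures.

AUC = 2.78 mg/L·hr

AUC_0→∞ = F × Dose / CL
        = 0.33 × 300 / 35.6 = 2.7809 mg/L·hr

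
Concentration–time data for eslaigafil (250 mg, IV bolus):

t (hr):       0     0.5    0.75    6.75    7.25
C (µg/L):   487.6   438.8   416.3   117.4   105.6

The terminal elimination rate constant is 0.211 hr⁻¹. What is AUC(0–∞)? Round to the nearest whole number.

AUC = 2496 µg/L·hr

Trapezoidal AUC_0→7.25:
  [0→0.5]: (487.6+438.8)/2 × 0.5 = 231.6
  [0.5→0.75]: (438.8+416.3)/2 × 0.25 = 106.8875
  [0.75→6.75]: (416.3+117.4)/2 × 6 = 1601.1
  [6.75→7.25]: (117.4+105.6)/2 × 0.5 = 55.75
  Sum = 1995.3375 µg/L·hr
Extrapolated tail: C_last / k_e = 105.6 / 0.211 = 500.474
AUC_0→∞ = 1995.3375 + 500.474 = 2495.8115 µg/L·hr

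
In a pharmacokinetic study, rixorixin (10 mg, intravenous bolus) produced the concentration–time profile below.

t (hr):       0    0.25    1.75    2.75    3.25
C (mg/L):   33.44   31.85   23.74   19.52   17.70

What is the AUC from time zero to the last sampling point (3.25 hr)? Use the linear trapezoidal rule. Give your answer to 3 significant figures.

AUC = 80.8 mg/L·hr

Trapezoidal AUC_0→3.25:
  [0→0.25]: (33.44+31.85)/2 × 0.25 = 8.16125
  [0.25→1.75]: (31.85+23.74)/2 × 1.5 = 41.6925
  [1.75→2.75]: (23.74+19.52)/2 × 1 = 21.63
  [2.75→3.25]: (19.52+17.70)/2 × 0.5 = 9.305
  Sum = 80.78875 mg/L·hr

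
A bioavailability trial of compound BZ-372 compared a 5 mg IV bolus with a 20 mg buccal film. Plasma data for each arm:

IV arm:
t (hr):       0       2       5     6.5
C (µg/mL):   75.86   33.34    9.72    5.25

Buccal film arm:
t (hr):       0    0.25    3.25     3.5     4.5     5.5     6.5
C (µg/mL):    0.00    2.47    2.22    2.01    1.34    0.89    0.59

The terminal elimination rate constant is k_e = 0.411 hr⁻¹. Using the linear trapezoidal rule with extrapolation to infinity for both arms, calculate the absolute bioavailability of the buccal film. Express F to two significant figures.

Trapezoidal AUC_0→6.5 (IV):
  [0→2]: (75.86+33.34)/2 × 2 = 109.2
  [2→5]: (33.34+9.72)/2 × 3 = 64.59
  [5→6.5]: (9.72+5.25)/2 × 1.5 = 11.2275
  Sum = 185.0175 µg/mL·hr
IV tail: 5.25/0.411 = 12.774; AUC_iv,0→∞ = 185.0175 + 12.774 = 197.7915 µg/mL·hr
Trapezoidal AUC_0→6.5 (buccal film):
  [0→0.25]: (0.00+2.47)/2 × 0.25 = 0.30875
  [0.25→3.25]: (2.47+2.22)/2 × 3 = 7.035
  [3.25→3.5]: (2.22+2.01)/2 × 0.25 = 0.52875
  [3.5→4.5]: (2.01+1.34)/2 × 1 = 1.675
  [4.5→5.5]: (1.34+0.89)/2 × 1 = 1.115
  [5.5→6.5]: (0.89+0.59)/2 × 1 = 0.74
  Sum = 11.4025 µg/mL·hr
buccal film tail: 0.59/0.411 = 1.436; AUC_ev,0→∞ = 11.4025 + 1.436 = 12.8385 µg/mL·hr
F = (AUC_ev/D_ev)/(AUC_iv/D_iv) = (12.8385/20)/(197.7915/5) = 0.641925/39.5583 = 0.0162

F = 0.016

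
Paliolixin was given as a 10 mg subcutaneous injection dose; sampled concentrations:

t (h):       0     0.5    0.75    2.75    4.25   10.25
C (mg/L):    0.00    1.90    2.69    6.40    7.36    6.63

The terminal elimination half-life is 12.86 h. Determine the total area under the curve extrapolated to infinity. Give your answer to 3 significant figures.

AUC = 185 mg/L·h

Trapezoidal AUC_0→10.25:
  [0→0.5]: (0.00+1.90)/2 × 0.5 = 0.475
  [0.5→0.75]: (1.90+2.69)/2 × 0.25 = 0.57375
  [0.75→2.75]: (2.69+6.40)/2 × 2 = 9.09
  [2.75→4.25]: (6.40+7.36)/2 × 1.5 = 10.32
  [4.25→10.25]: (7.36+6.63)/2 × 6 = 41.97
  Sum = 62.42875 mg/L·h
k_e = ln2 / t½ = 0.693147 / 12.86 = 0.0539 h^-1
Extrapolated tail: C_last / k_e = 6.63 / 0.0539 = 123.006
AUC_0→∞ = 62.42875 + 123.006 = 185.43475 mg/L·h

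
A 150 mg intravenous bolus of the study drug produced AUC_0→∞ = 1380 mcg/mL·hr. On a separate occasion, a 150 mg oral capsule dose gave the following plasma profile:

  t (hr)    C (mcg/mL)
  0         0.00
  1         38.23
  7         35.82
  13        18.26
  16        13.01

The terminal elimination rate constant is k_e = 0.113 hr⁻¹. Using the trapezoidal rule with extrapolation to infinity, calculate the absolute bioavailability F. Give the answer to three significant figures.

Trapezoidal AUC_0→16 (oral capsule):
  [0→1]: (0.00+38.23)/2 × 1 = 19.115
  [1→7]: (38.23+35.82)/2 × 6 = 222.15
  [7→13]: (35.82+18.26)/2 × 6 = 162.24
  [13→16]: (18.26+13.01)/2 × 3 = 46.905
  Sum = 450.41 mcg/mL·hr
Tail: C_last/k_e = 13.01/0.113 = 115.133
AUC_0→∞ (oral capsule) = 450.41 + 115.133 = 565.543 mcg/mL·hr
F = (AUC_ev/D_ev)/(AUC_iv/D_iv) = (565.543/150)/(1380/150) = 3.77029/9.2 = 0.4098

F = 0.410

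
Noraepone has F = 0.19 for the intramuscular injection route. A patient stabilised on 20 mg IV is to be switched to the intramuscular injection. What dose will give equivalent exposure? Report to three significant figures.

For equal systemic exposure: F × D_ev = D_iv
D_ev = D_iv / F = 20 / 0.19 = 105.263 mg

D_intramuscular = 105 mg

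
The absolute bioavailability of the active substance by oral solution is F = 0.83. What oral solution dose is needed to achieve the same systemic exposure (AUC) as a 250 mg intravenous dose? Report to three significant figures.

D_oral = 301 mg

For equal systemic exposure: F × D_ev = D_iv
D_ev = D_iv / F = 250 / 0.83 = 301.205 mg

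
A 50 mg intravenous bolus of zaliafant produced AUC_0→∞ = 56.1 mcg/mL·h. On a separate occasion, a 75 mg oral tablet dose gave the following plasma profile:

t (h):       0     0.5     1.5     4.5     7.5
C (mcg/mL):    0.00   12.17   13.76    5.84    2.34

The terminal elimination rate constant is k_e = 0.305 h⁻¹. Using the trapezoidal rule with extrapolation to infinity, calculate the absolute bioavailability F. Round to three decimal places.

F = 0.777

Trapezoidal AUC_0→7.5 (oral tablet):
  [0→0.5]: (0.00+12.17)/2 × 0.5 = 3.0425
  [0.5→1.5]: (12.17+13.76)/2 × 1 = 12.965
  [1.5→4.5]: (13.76+5.84)/2 × 3 = 29.4
  [4.5→7.5]: (5.84+2.34)/2 × 3 = 12.27
  Sum = 57.6775 mcg/mL·h
Tail: C_last/k_e = 2.34/0.305 = 7.672
AUC_0→∞ (oral tablet) = 57.6775 + 7.672 = 65.3495 mcg/mL·h
F = (AUC_ev/D_ev)/(AUC_iv/D_iv) = (65.3495/75)/(56.1/50) = 0.871327/1.122 = 0.7766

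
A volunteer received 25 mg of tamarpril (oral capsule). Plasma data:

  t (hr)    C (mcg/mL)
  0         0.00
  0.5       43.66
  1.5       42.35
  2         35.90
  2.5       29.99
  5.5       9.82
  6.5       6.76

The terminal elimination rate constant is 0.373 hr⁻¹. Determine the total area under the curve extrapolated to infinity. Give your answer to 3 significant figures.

AUC = 176 mcg/mL·hr

Trapezoidal AUC_0→6.5:
  [0→0.5]: (0.00+43.66)/2 × 0.5 = 10.915
  [0.5→1.5]: (43.66+42.35)/2 × 1 = 43.005
  [1.5→2]: (42.35+35.90)/2 × 0.5 = 19.5625
  [2→2.5]: (35.90+29.99)/2 × 0.5 = 16.4725
  [2.5→5.5]: (29.99+9.82)/2 × 3 = 59.715
  [5.5→6.5]: (9.82+6.76)/2 × 1 = 8.29
  Sum = 157.96 mcg/mL·hr
Extrapolated tail: C_last / k_e = 6.76 / 0.373 = 18.123
AUC_0→∞ = 157.96 + 18.123 = 176.083 mcg/mL·hr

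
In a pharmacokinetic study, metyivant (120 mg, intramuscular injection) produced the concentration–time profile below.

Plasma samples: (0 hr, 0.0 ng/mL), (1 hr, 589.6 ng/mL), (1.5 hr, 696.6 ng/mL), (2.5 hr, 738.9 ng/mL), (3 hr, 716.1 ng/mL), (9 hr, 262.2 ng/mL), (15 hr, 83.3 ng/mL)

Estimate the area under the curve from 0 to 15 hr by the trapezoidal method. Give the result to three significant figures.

AUC = 5670 ng/mL·hr

Trapezoidal AUC_0→15:
  [0→1]: (0.0+589.6)/2 × 1 = 294.8
  [1→1.5]: (589.6+696.6)/2 × 0.5 = 321.55
  [1.5→2.5]: (696.6+738.9)/2 × 1 = 717.75
  [2.5→3]: (738.9+716.1)/2 × 0.5 = 363.75
  [3→9]: (716.1+262.2)/2 × 6 = 2934.9
  [9→15]: (262.2+83.3)/2 × 6 = 1036.5
  Sum = 5669.25 ng/mL·hr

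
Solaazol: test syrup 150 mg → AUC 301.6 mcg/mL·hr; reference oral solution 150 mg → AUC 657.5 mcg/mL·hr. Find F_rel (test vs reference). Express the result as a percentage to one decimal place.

F_rel = 45.9%

F_rel = (AUC_test/D_test) / (AUC_ref/D_ref)
      = (301.6/150) / (657.5/150)
      = 2.01067 / 4.38333 = 0.4587 = 45.87%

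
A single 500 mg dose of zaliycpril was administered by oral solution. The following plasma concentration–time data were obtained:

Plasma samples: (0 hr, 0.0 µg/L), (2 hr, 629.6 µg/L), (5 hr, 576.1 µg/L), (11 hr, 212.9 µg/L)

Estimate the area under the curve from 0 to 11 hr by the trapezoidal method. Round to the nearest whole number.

AUC = 4805 µg/L·hr

Trapezoidal AUC_0→11:
  [0→2]: (0.0+629.6)/2 × 2 = 629.6
  [2→5]: (629.6+576.1)/2 × 3 = 1808.55
  [5→11]: (576.1+212.9)/2 × 6 = 2367.0
  Sum = 4805.15 µg/L·hr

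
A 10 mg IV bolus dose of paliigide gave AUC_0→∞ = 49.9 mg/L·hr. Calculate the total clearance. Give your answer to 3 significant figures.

CL = 0.200 L/hr

CL = Dose_iv / AUC_0→∞
   = 10 / 49.9 = 0.200401 L/hr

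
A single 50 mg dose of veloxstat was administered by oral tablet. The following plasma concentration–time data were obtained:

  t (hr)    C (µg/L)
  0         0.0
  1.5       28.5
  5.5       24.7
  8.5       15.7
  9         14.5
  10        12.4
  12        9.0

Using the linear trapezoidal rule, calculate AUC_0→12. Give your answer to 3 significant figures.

Trapezoidal AUC_0→12:
  [0→1.5]: (0.0+28.5)/2 × 1.5 = 21.375
  [1.5→5.5]: (28.5+24.7)/2 × 4 = 106.4
  [5.5→8.5]: (24.7+15.7)/2 × 3 = 60.6
  [8.5→9]: (15.7+14.5)/2 × 0.5 = 7.55
  [9→10]: (14.5+12.4)/2 × 1 = 13.45
  [10→12]: (12.4+9.0)/2 × 2 = 21.4
  Sum = 230.775 µg/L·hr

AUC = 231 µg/L·hr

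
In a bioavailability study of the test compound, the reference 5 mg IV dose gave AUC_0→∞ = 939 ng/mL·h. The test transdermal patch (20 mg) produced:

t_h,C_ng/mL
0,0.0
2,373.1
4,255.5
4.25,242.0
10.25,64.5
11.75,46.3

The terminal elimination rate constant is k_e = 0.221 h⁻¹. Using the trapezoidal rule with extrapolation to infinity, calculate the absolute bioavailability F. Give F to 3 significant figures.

F = 0.606

Trapezoidal AUC_0→11.75 (transdermal patch):
  [0→2]: (0.0+373.1)/2 × 2 = 373.1
  [2→4]: (373.1+255.5)/2 × 2 = 628.6
  [4→4.25]: (255.5+242.0)/2 × 0.25 = 62.1875
  [4.25→10.25]: (242.0+64.5)/2 × 6 = 919.5
  [10.25→11.75]: (64.5+46.3)/2 × 1.5 = 83.1
  Sum = 2066.4875 ng/mL·h
Tail: C_last/k_e = 46.3/0.221 = 209.502
AUC_0→∞ (transdermal patch) = 2066.4875 + 209.502 = 2275.9895 ng/mL·h
F = (AUC_ev/D_ev)/(AUC_iv/D_iv) = (2275.9895/20)/(939/5) = 113.799/187.8 = 0.6060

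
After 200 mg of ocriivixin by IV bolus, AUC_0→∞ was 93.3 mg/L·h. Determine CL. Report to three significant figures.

CL = 2.14 L/h

CL = Dose_iv / AUC_0→∞
   = 200 / 93.3 = 2.14362 L/h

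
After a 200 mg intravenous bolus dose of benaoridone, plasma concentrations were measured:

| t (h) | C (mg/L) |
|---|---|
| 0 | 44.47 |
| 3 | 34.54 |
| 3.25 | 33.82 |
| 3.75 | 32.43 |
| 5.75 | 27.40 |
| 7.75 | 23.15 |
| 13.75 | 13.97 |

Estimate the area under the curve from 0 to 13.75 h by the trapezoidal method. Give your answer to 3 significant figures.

Trapezoidal AUC_0→13.75:
  [0→3]: (44.47+34.54)/2 × 3 = 118.515
  [3→3.25]: (34.54+33.82)/2 × 0.25 = 8.545
  [3.25→3.75]: (33.82+32.43)/2 × 0.5 = 16.5625
  [3.75→5.75]: (32.43+27.40)/2 × 2 = 59.83
  [5.75→7.75]: (27.40+23.15)/2 × 2 = 50.55
  [7.75→13.75]: (23.15+13.97)/2 × 6 = 111.36
  Sum = 365.3625 mg/L·h

AUC = 365 mg/L·h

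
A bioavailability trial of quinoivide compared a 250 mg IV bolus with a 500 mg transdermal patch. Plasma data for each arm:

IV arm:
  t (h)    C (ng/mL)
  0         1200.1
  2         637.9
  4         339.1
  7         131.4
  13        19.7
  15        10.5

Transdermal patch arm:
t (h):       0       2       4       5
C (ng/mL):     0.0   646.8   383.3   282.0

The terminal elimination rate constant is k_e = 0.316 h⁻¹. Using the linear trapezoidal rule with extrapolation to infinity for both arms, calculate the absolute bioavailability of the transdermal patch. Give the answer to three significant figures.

Trapezoidal AUC_0→15 (IV):
  [0→2]: (1200.1+637.9)/2 × 2 = 1838.0
  [2→4]: (637.9+339.1)/2 × 2 = 977.0
  [4→7]: (339.1+131.4)/2 × 3 = 705.75
  [7→13]: (131.4+19.7)/2 × 6 = 453.3
  [13→15]: (19.7+10.5)/2 × 2 = 30.2
  Sum = 4004.25 ng/mL·h
IV tail: 10.5/0.316 = 33.228; AUC_iv,0→∞ = 4004.25 + 33.228 = 4037.478 ng/mL·h
Trapezoidal AUC_0→5 (transdermal patch):
  [0→2]: (0.0+646.8)/2 × 2 = 646.8
  [2→4]: (646.8+383.3)/2 × 2 = 1030.1
  [4→5]: (383.3+282.0)/2 × 1 = 332.65
  Sum = 2009.55 ng/mL·h
transdermal patch tail: 282.0/0.316 = 892.405; AUC_ev,0→∞ = 2009.55 + 892.405 = 2901.955 ng/mL·h
F = (AUC_ev/D_ev)/(AUC_iv/D_iv) = (2901.955/500)/(4037.478/250) = 5.80391/16.149912 = 0.3594

F = 0.359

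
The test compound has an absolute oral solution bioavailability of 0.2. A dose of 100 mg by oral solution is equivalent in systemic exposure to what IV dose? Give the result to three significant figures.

D_iv = 20.0 mg

Systemic exposure from an extravascular dose = F × D_ev, so the equivalent IV dose is F × D_ev.
D_iv = F × D_ev = 0.2 × 100 = 20 mg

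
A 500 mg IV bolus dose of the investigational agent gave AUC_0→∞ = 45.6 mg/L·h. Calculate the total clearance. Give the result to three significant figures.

CL = Dose_iv / AUC_0→∞
   = 500 / 45.6 = 10.9649 L/h

CL = 11.0 L/h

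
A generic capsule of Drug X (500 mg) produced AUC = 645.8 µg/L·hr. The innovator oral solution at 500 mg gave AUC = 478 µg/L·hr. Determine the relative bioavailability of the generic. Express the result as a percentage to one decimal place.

F_rel = 135.1%

F_rel = (AUC_test/D_test) / (AUC_ref/D_ref)
      = (645.8/500) / (478/500)
      = 1.2916 / 0.956 = 1.3510 = 135.10%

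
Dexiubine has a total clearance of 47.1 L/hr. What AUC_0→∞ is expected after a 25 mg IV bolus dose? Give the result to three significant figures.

AUC_0→∞ = Dose_iv / CL
        = 25 / 47.1 = 0.530786 mg/L·hr

AUC = 0.531 mg/L·hr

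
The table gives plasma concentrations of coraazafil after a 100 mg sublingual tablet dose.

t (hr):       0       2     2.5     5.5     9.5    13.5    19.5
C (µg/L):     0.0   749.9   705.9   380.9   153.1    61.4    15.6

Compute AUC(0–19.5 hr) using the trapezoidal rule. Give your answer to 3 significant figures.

AUC = 4470 µg/L·hr

Trapezoidal AUC_0→19.5:
  [0→2]: (0.0+749.9)/2 × 2 = 749.9
  [2→2.5]: (749.9+705.9)/2 × 0.5 = 363.95
  [2.5→5.5]: (705.9+380.9)/2 × 3 = 1630.2
  [5.5→9.5]: (380.9+153.1)/2 × 4 = 1068.0
  [9.5→13.5]: (153.1+61.4)/2 × 4 = 429.0
  [13.5→19.5]: (61.4+15.6)/2 × 6 = 231.0
  Sum = 4472.05 µg/L·hr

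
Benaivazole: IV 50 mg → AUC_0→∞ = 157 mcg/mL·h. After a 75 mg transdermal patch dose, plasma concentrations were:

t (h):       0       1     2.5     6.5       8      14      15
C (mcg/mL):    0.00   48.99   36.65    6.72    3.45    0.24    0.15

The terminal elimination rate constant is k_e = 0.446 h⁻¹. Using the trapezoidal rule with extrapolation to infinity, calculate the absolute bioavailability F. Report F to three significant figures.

F = 0.827

Trapezoidal AUC_0→15 (transdermal patch):
  [0→1]: (0.00+48.99)/2 × 1 = 24.495
  [1→2.5]: (48.99+36.65)/2 × 1.5 = 64.23
  [2.5→6.5]: (36.65+6.72)/2 × 4 = 86.74
  [6.5→8]: (6.72+3.45)/2 × 1.5 = 7.6275
  [8→14]: (3.45+0.24)/2 × 6 = 11.07
  [14→15]: (0.24+0.15)/2 × 1 = 0.195
  Sum = 194.3575 mcg/mL·h
Tail: C_last/k_e = 0.15/0.446 = 0.336
AUC_0→∞ (transdermal patch) = 194.3575 + 0.336 = 194.6935 mcg/mL·h
F = (AUC_ev/D_ev)/(AUC_iv/D_iv) = (194.6935/75)/(157/50) = 2.59591/3.14 = 0.8267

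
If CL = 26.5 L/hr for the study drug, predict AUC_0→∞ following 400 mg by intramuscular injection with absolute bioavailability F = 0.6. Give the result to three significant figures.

AUC = 9.06 mg/L·hr

AUC_0→∞ = F × Dose / CL
        = 0.6 × 400 / 26.5 = 9.0566 mg/L·hr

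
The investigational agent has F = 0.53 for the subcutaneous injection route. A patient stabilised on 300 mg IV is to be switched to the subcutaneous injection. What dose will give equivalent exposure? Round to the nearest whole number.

For equal systemic exposure: F × D_ev = D_iv
D_ev = D_iv / F = 300 / 0.53 = 566.038 mg

D_subcutaneous = 566 mg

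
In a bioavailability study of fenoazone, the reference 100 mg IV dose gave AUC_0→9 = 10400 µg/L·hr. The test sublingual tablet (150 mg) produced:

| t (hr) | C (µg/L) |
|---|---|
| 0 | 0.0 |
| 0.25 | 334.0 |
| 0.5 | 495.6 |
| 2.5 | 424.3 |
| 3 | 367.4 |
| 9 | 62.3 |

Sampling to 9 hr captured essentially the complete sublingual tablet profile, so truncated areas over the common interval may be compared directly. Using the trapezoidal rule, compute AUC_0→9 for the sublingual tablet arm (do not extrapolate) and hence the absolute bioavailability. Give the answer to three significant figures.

F = 0.164

Trapezoidal AUC_0→9 (sublingual tablet):
  [0→0.25]: (0.0+334.0)/2 × 0.25 = 41.75
  [0.25→0.5]: (334.0+495.6)/2 × 0.25 = 103.7
  [0.5→2.5]: (495.6+424.3)/2 × 2 = 919.9
  [2.5→3]: (424.3+367.4)/2 × 0.5 = 197.925
  [3→9]: (367.4+62.3)/2 × 6 = 1289.1
  Sum = 2552.375 µg/L·hr
F = (AUC_ev/D_ev)/(AUC_iv/D_iv) = (2552.375/150)/(10400/100) = 17.0158/104 = 0.1636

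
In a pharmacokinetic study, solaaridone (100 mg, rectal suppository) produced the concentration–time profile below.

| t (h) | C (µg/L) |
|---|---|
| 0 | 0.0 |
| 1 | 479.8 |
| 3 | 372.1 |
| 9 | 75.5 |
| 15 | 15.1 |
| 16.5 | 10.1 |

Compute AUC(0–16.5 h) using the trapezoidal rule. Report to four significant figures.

Trapezoidal AUC_0→16.5:
  [0→1]: (0.0+479.8)/2 × 1 = 239.9
  [1→3]: (479.8+372.1)/2 × 2 = 851.9
  [3→9]: (372.1+75.5)/2 × 6 = 1342.8
  [9→15]: (75.5+15.1)/2 × 6 = 271.8
  [15→16.5]: (15.1+10.1)/2 × 1.5 = 18.9
  Sum = 2725.3 µg/L·h

AUC = 2725 µg/L·h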